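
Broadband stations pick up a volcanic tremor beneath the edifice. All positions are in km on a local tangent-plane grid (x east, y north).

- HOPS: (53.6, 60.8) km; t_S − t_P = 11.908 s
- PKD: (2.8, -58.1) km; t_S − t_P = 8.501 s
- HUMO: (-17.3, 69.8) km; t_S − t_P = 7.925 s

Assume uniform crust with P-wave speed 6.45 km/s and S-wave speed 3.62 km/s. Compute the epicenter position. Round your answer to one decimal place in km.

x ≈ -27.4 km, y ≈ 5.2 km

Distance from S−P lag: d = Δt · v_P v_S / (v_P − v_S) = Δt · (6.45·3.62)/(6.45−3.62) ≈ 8.2505·Δt.
So d_HOPS = 98.25, d_PKD = 70.14, d_HUMO = 65.39 km.
Circle about each station: (x − 53.6)² + (y − 60.8)² = 98.25²; (x − 2.8)² + (y + 58.1)² = 70.14²; (x + 17.3)² + (y − 69.8)² = 65.39².
Subtracting the HOPS equation from the PKD and HUMO equations removes the quadratic terms:
-101.6 x − 237.8 y = 1547.29
-141.8 x + 18.0 y = 3978.94
Solving the 2×2 system: x ≈ -27.4, y ≈ 5.2 km.
Check against HOPS (with the unrounded x, y): √((x − 53.6)²+(y − 60.8)²) = 98.25 ≈ 98.25 km. ✓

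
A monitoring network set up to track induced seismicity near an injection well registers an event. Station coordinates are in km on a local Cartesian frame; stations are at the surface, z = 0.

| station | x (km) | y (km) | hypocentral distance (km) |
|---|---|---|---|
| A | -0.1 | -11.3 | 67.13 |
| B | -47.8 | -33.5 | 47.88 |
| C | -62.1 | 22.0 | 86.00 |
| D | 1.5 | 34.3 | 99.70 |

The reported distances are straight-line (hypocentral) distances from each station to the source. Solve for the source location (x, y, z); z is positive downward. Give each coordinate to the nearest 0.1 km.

Each station gives a sphere (x−x_i)² + (y−y_i)² + z² = d_i² (stations at z=0).
Subtracting the A sphere from B and C: z² cancels, leaving linear equations in x and y:
-95.4 x − 44.4 y = 5493.33
-124.0 x + 66.6 y = 1323.15
Solving: x ≈ -35.804, y ≈ -46.794 km (keep extra digits for the depth step; rounded: -35.8, -46.8).
Then from the A sphere: z² = 67.13² − (x + 0.1)² − (y + 11.3)² with x = -35.804, y = -46.794, so z ≈ 44.405 ≈ 44.4 km.
Check against D (with the unrounded solution): distance 99.70 ≈ 99.70 km. ✓

(-35.8, -46.8, 44.4)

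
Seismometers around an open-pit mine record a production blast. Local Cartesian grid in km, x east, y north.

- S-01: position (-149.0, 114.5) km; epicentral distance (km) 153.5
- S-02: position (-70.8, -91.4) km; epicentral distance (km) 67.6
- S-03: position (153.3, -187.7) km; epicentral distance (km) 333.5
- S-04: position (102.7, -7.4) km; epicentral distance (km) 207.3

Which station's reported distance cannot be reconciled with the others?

S-03

Solve using three stations at a time. Using S-01, S-02, S-04 (subtract circle equations pairwise → linear system) gives (x, y) ≈ (-103.1, -32.0).
Distances from that point to each station vs reported:
  S-01: calculated 153.5 vs reported 153.5 → residual 0.0 km
  S-02: calculated 67.6 vs reported 67.6 → residual 0.0 km
  S-03: calculated 300.0 vs reported 333.5 → residual 33.5 km
  S-04: calculated 207.3 vs reported 207.3 → residual 0.0 km
S-01, S-02, S-04 are mutually consistent (residuals ≈ 0); S-03 is off by 33.5 km.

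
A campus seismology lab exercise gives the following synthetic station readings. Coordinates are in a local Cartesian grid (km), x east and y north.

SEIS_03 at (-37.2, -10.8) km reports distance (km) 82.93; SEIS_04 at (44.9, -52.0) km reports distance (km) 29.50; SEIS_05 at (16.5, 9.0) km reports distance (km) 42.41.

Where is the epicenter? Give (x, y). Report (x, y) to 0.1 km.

Circle about each station: (x + 37.2)² + (y + 10.8)² = 82.93²; (x − 44.9)² + (y + 52.0)² = 29.50²; (x − 16.5)² + (y − 9.0)² = 42.41².
Subtracting pairs of circle equations eliminates x²+y² and gives linear equations (the radical axes):
164.2 x − 82.4 y = 9226.66
107.4 x + 39.6 y = 3931.55
Solving the 2×2 system: x ≈ 44.9, y ≈ -22.5 km.
Check against SEIS_03 (with the unrounded x, y): √((x + 37.2)²+(y + 10.8)²) = 82.93 ≈ 82.93 km. ✓

(44.9, -22.5)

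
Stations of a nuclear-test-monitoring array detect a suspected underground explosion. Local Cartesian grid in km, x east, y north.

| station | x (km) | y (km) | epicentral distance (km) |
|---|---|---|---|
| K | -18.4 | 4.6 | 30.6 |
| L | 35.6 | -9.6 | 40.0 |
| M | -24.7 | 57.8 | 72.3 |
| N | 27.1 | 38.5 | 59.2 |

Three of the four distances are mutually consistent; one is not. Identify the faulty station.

K

Solve using three stations at a time. Using L, M, N (subtract circle equations pairwise → linear system) gives (x, y) ≈ (-4.5, -11.7).
Distances from that point to each station vs reported:
  K: calculated 21.4 vs reported 30.6 → residual 9.2 km
  L: calculated 40.1 vs reported 40.0 → residual 0.1 km
  M: calculated 72.4 vs reported 72.3 → residual 0.1 km
  N: calculated 59.3 vs reported 59.2 → residual 0.1 km
L, M, N are mutually consistent (residuals ≈ 0); K is off by 9.2 km.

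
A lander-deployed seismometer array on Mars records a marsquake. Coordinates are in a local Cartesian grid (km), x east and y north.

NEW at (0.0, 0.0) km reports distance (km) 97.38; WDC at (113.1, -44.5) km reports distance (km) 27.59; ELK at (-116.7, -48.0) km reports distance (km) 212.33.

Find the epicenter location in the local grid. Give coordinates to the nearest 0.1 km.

Circle about each station: x² + y² = 97.38²; (x − 113.1)² + (y + 44.5)² = 27.59²; (x + 116.7)² + (y + 48.0)² = 212.33².
Subtracting the NEW equation from the WDC and ELK equations removes the quadratic terms:
226.2 x − 89.0 y = 23493.52
-233.4 x − 96.0 y = -19678.27
Solving the 2×2 system: x ≈ 94.3, y ≈ -24.3 km.

94.3 km east, -24.3 km north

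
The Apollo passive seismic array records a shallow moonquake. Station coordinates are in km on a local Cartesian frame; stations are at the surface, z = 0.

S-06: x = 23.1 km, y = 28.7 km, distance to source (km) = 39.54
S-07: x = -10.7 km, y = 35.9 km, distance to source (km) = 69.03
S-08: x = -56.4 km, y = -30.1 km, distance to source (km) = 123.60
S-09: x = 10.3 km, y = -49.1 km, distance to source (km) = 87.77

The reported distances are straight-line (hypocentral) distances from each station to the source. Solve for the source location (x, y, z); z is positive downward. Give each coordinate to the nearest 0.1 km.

Each station gives a sphere (x−x_i)² + (y−y_i)² + z² = d_i² (stations at z=0).
Subtracting the S-06 sphere from S-07 and S-08: z² cancels, leaving linear equations in x and y:
-67.6 x + 14.4 y = -3155.73
-159.0 x − 117.6 y = -10983.88
Solving: x ≈ 51.691, y ≈ 23.512 km (keep extra digits for the depth step; rounded: 51.7, 23.5).
Then from the S-06 sphere: z² = 39.54² − (x − 23.1)² − (y − 28.7)² with x = 51.691, y = 23.512, so z ≈ 26.815 ≈ 26.8 km.

x ≈ 51.7 km, y ≈ 23.5 km, depth ≈ 26.8 km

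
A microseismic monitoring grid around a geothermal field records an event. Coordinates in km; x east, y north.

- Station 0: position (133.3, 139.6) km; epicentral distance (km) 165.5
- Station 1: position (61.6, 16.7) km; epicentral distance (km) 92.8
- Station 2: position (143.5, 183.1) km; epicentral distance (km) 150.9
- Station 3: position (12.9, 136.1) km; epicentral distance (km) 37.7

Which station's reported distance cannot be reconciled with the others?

Station 0

Solve using three stations at a time. Using Station 1, Station 2, Station 3 (subtract circle equations pairwise → linear system) gives (x, y) ≈ (18.3, 98.8).
Distances from that point to each station vs reported:
  Station 0: calculated 122.0 vs reported 165.5 → residual 43.5 km
  Station 1: calculated 92.8 vs reported 92.8 → residual 0.0 km
  Station 2: calculated 150.9 vs reported 150.9 → residual 0.0 km
  Station 3: calculated 37.7 vs reported 37.7 → residual 0.0 km
Station 1, Station 2, Station 3 are mutually consistent (residuals ≈ 0); Station 0 is off by 43.5 km.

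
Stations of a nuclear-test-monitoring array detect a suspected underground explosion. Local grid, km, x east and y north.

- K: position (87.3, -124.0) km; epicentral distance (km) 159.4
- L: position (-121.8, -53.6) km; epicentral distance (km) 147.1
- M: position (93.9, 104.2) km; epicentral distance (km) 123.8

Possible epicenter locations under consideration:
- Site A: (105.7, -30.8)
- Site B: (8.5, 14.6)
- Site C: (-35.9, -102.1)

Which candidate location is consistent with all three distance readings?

For each candidate, compare |candidate − station| to the reported distance:
Site A: residuals K 64.4, L 81.5, M 11.7 → max 81.5 km
Site B: residuals K 0.0, L 0.0, M 0.0 → max 0.0 km
Site C: residuals K 34.3, L 48.5, M 119.9 → max 119.9 km
Only Site B has all residuals ≈ 0.

Site B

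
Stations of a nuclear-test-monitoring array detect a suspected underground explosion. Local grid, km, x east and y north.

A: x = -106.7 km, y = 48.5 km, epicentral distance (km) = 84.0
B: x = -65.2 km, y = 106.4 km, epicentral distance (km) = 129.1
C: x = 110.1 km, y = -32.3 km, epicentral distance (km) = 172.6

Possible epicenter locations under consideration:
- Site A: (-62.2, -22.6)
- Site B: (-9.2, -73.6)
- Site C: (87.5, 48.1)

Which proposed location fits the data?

For each candidate, compare |candidate − station| to the reported distance:
Site A: residuals A 0.1, B 0.1, C 0.0 → max 0.1 km
Site B: residuals A 72.3, B 59.4, C 46.4 → max 72.3 km
Site C: residuals A 110.2, B 34.4, C 89.1 → max 110.2 km
Only Site A has all residuals ≈ 0.

Site A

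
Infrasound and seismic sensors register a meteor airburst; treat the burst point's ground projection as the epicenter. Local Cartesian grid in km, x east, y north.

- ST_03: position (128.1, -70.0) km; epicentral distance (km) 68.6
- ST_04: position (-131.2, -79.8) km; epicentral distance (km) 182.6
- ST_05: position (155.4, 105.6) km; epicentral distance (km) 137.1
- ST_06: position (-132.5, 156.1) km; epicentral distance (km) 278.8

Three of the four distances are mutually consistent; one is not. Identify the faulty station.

ST_04

Solve using three stations at a time. Using ST_03, ST_05, ST_06 (subtract circle equations pairwise → linear system) gives (x, y) ≈ (88.4, -14.0).
Distances from that point to each station vs reported:
  ST_03: calculated 68.6 vs reported 68.6 → residual 0.0 km
  ST_04: calculated 229.2 vs reported 182.6 → residual 46.6 km
  ST_05: calculated 137.1 vs reported 137.1 → residual 0.0 km
  ST_06: calculated 278.8 vs reported 278.8 → residual 0.0 km
ST_03, ST_05, ST_06 are mutually consistent (residuals ≈ 0); ST_04 is off by 46.6 km.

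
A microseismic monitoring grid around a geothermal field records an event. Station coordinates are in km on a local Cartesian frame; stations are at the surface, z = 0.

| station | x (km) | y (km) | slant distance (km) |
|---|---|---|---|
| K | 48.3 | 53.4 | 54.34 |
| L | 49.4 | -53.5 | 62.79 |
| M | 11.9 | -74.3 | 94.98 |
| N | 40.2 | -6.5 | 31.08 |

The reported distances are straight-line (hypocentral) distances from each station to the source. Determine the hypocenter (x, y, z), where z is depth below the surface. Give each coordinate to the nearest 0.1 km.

Each station gives a sphere (x−x_i)² + (y−y_i)² + z² = d_i² (stations at z=0).
Subtracting the K sphere from L and M: z² cancels, leaving linear equations in x and y:
2.2 x − 213.8 y = -871.59
-72.8 x − 255.4 y = -5590.71
Solving: x ≈ 60.316, y ≈ 4.697 km (keep extra digits for the depth step; rounded: 60.3, 4.7).
Then from the K sphere: z² = 54.34² − (x − 48.3)² − (y − 53.4)² with x = 60.316, y = 4.697, so z ≈ 20.892 ≈ 20.9 km.
Check against N (with the unrounded solution): distance 31.09 ≈ 31.08 km. ✓

(60.3, 4.7, 20.9)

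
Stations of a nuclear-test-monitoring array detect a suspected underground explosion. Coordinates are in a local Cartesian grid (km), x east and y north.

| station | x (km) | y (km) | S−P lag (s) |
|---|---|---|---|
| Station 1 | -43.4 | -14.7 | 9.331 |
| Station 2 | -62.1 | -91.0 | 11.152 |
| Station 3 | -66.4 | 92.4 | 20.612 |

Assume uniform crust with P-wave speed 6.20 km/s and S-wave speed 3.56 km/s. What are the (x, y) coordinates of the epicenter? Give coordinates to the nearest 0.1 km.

Distance from S−P lag: d = Δt · v_P v_S / (v_P − v_S) = Δt · (6.20·3.56)/(6.20−3.56) ≈ 8.3606·Δt.
So d_Station 1 = 78.01, d_Station 2 = 93.24, d_Station 3 = 172.33 km.
Circle about each station: (x + 43.4)² + (y + 14.7)² = 78.01²; (x + 62.1)² + (y + 91.0)² = 93.24²; (x + 66.4)² + (y − 92.4)² = 172.33².
Subtracting pairs of circle equations eliminates x²+y² and gives linear equations (the radical axes):
-37.4 x − 152.6 y = 7429.62
-46.0 x + 214.2 y = -12765.00
Solving the 2×2 system: x ≈ 23.7, y ≈ -54.5 km.
Check against Station 1 (with the unrounded x, y): √((x + 43.4)²+(y + 14.7)²) = 78.03 ≈ 78.01 km. ✓

23.7 km east, -54.5 km north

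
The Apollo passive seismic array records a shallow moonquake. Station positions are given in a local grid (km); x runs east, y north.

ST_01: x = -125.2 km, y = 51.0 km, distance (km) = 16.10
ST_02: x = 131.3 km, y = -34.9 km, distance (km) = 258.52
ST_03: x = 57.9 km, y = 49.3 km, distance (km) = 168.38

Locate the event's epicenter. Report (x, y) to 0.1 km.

Circle about each station: (x + 125.2)² + (y − 51.0)² = 16.10²; (x − 131.3)² + (y + 34.9)² = 258.52²; (x − 57.9)² + (y − 49.3)² = 168.38².
Subtracting pairs of circle equations eliminates x²+y² and gives linear equations (the radical axes):
513.0 x − 171.8 y = -66391.72
366.2 x − 3.4 y = -40585.75
Solving the 2×2 system: x ≈ -110.3, y ≈ 57.1 km.
Check against ST_01 (with the unrounded x, y): √((x + 125.2)²+(y − 51.0)²) = 16.10 ≈ 16.10 km. ✓

x ≈ -110.3 km, y ≈ 57.1 km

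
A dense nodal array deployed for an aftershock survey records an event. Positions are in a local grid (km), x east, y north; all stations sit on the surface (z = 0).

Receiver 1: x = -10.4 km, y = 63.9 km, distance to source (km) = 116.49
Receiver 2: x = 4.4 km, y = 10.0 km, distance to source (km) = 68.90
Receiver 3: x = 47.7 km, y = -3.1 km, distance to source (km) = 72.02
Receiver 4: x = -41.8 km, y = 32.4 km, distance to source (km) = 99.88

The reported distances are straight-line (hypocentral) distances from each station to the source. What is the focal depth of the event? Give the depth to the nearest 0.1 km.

z ≈ 45.0 km

Each station gives a sphere (x−x_i)² + (y−y_i)² + z² = d_i² (stations at z=0).
Subtracting the Receiver 1 sphere from Receiver 2 and Receiver 3: z² cancels, leaving linear equations in x and y:
29.6 x − 107.8 y = 4750.70
116.2 x − 134.0 y = 6476.57
Solving: x ≈ 7.194, y ≈ -42.094 km (keep extra digits for the depth step; rounded: 7.2, -42.1).
Then from the Receiver 1 sphere: z² = 116.49² − (x + 10.4)² − (y − 63.9)² with x = 7.194, y = -42.094, so z ≈ 45.007 ≈ 45.0 km.
Check against Receiver 4 (with the unrounded solution): distance 99.88 ≈ 99.88 km. ✓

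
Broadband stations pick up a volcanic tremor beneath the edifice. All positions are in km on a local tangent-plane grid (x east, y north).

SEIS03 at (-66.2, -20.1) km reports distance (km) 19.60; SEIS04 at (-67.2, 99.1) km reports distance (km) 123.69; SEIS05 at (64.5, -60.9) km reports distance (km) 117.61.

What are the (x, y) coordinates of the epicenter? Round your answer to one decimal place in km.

-46.8 km east, -22.9 km north

Circle about each station: (x + 66.2)² + (y + 20.1)² = 19.60²; (x + 67.2)² + (y − 99.1)² = 123.69²; (x − 64.5)² + (y + 60.9)² = 117.61².
Subtracting pairs of circle equations eliminates x²+y² and gives linear equations (the radical axes):
-2.0 x + 238.4 y = -5364.86
261.4 x − 81.6 y = -10365.34
Solving the 2×2 system: x ≈ -46.8, y ≈ -22.9 km.
Check against SEIS03 (with the unrounded x, y): √((x + 66.2)²+(y + 20.1)²) = 19.60 ≈ 19.60 km. ✓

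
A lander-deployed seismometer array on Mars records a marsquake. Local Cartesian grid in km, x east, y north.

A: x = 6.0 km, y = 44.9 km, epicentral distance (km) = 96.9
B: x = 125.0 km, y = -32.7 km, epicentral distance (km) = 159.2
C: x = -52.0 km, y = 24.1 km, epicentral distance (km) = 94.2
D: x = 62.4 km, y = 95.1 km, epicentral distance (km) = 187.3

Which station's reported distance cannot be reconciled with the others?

Solve using three stations at a time. Using B, C, D (subtract circle equations pairwise → linear system) gives (x, y) ≈ (-30.4, -67.7).
Distances from that point to each station vs reported:
  A: calculated 118.3 vs reported 96.9 → residual 21.4 km
  B: calculated 159.2 vs reported 159.2 → residual 0.0 km
  C: calculated 94.3 vs reported 94.2 → residual 0.1 km
  D: calculated 187.3 vs reported 187.3 → residual 0.0 km
B, C, D are mutually consistent (residuals ≈ 0); A is off by 21.4 km.

A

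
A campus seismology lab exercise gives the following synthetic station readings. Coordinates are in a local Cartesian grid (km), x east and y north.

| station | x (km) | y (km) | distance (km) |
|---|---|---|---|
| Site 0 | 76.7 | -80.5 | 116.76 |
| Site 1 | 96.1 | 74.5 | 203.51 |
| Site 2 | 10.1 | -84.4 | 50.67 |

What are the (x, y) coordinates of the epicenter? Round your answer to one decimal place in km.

Circle about each station: (x − 76.7)² + (y + 80.5)² = 116.76²; (x − 96.1)² + (y − 74.5)² = 203.51²; (x − 10.1)² + (y + 84.4)² = 50.67².
Subtracting pairs of circle equations eliminates x²+y² and gives linear equations (the radical axes):
38.8 x + 310.0 y = -25361.10
-133.2 x − 7.8 y = 5927.68
Solving the 2×2 system: x ≈ -40.0, y ≈ -76.8 km.

(-40.0, -76.8)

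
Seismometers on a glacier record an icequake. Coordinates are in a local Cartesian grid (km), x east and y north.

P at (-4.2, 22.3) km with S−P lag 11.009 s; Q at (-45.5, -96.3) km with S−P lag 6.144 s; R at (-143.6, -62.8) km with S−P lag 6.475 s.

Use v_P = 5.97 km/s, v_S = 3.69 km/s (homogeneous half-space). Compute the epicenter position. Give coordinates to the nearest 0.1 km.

Distance from S−P lag: d = Δt · v_P v_S / (v_P − v_S) = Δt · (5.97·3.69)/(5.97−3.69) ≈ 9.6620·Δt.
So d_P = 106.37, d_Q = 59.36, d_R = 62.56 km.
Circle about each station: (x + 4.2)² + (y − 22.3)² = 106.37²; (x + 45.5)² + (y + 96.3)² = 59.36²; (x + 143.6)² + (y + 62.8)² = 62.56².
Subtracting the P equation from the Q and R equations removes the quadratic terms:
-82.6 x − 237.2 y = 18619.98
-278.8 x − 170.2 y = 31450.69
Solving the 2×2 system: x ≈ -82.4, y ≈ -49.8 km.

x ≈ -82.4 km, y ≈ -49.8 km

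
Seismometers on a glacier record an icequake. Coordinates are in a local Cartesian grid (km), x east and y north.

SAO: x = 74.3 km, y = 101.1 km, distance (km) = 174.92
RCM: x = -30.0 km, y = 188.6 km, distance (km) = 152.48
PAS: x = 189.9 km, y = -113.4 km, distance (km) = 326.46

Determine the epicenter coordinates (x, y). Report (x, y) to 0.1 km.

-92.9 km east, 49.7 km north

Circle about each station: (x − 74.3)² + (y − 101.1)² = 174.92²; (x + 30.0)² + (y − 188.6)² = 152.48²; (x − 189.9)² + (y + 113.4)² = 326.46².
Subtracting the SAO equation from the RCM and PAS equations removes the quadratic terms:
-208.6 x + 175.0 y = 28075.12
231.2 x − 429.0 y = -42799.26
Solving the 2×2 system: x ≈ -92.9, y ≈ 49.7 km.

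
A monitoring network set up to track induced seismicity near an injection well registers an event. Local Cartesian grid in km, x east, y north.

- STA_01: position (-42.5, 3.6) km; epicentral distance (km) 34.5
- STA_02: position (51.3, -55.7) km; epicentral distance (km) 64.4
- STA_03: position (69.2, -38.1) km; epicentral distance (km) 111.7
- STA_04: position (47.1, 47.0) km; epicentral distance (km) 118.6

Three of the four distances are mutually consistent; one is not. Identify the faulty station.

STA_02

Solve using three stations at a time. Using STA_01, STA_03, STA_04 (subtract circle equations pairwise → linear system) gives (x, y) ≈ (-42.3, -31.0).
Distances from that point to each station vs reported:
  STA_01: calculated 34.6 vs reported 34.5 → residual 0.1 km
  STA_02: calculated 96.8 vs reported 64.4 → residual 32.4 km
  STA_03: calculated 111.7 vs reported 111.7 → residual 0.0 km
  STA_04: calculated 118.6 vs reported 118.6 → residual 0.0 km
STA_01, STA_03, STA_04 are mutually consistent (residuals ≈ 0); STA_02 is off by 32.4 km.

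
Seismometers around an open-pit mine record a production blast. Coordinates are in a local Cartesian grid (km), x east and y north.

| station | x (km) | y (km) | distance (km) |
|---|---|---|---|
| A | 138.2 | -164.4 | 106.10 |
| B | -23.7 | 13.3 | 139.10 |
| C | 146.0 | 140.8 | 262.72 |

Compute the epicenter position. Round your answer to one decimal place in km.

Circle about each station: (x − 138.2)² + (y + 164.4)² = 106.10²; (x + 23.7)² + (y − 13.3)² = 139.10²; (x − 146.0)² + (y − 140.8)² = 262.72².
Subtracting the A equation from the B and C equations removes the quadratic terms:
-323.8 x + 355.4 y = -53479.62
15.6 x + 610.4 y = -62750.55
Solving the 2×2 system: x ≈ 50.9, y ≈ -104.1 km.

50.9 km east, -104.1 km north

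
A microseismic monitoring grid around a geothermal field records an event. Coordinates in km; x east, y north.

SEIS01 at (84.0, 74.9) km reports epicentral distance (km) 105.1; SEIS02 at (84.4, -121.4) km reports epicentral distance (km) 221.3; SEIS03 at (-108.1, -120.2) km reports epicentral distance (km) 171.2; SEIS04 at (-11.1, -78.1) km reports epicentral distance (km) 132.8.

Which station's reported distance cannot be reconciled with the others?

Solve using three stations at a time. Using SEIS02, SEIS03, SEIS04 (subtract circle equations pairwise → linear system) gives (x, y) ≈ (-61.9, 44.8).
Distances from that point to each station vs reported:
  SEIS01: calculated 149.0 vs reported 105.1 → residual 43.9 km
  SEIS02: calculated 221.4 vs reported 221.3 → residual 0.1 km
  SEIS03: calculated 171.3 vs reported 171.2 → residual 0.1 km
  SEIS04: calculated 133.0 vs reported 132.8 → residual 0.2 km
SEIS02, SEIS03, SEIS04 are mutually consistent (residuals ≈ 0); SEIS01 is off by 43.9 km.

SEIS01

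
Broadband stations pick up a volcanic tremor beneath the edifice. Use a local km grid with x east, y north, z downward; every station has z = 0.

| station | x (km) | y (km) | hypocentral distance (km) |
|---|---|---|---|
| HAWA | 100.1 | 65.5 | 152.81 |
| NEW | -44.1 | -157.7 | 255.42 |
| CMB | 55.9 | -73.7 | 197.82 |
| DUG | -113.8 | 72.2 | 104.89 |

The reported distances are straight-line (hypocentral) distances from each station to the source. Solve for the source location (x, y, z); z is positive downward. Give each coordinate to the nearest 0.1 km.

x ≈ -35.1 km, y ≈ 88.5 km, depth ≈ 67.4 km

Each station gives a sphere (x−x_i)² + (y−y_i)² + z² = d_i² (stations at z=0).
Subtracting the HAWA sphere from NEW and CMB: z² cancels, leaving linear equations in x and y:
-288.4 x − 446.4 y = -29384.64
-88.4 x − 278.4 y = -21535.62
Solving: x ≈ -35.093, y ≈ 88.498 km (keep extra digits for the depth step; rounded: -35.1, 88.5).
Then from the HAWA sphere: z² = 152.81² − (x − 100.1)² − (y − 65.5)² with x = -35.093, y = 88.498, so z ≈ 67.415 ≈ 67.4 km.
Check against DUG (with the unrounded solution): distance 104.91 ≈ 104.89 km. ✓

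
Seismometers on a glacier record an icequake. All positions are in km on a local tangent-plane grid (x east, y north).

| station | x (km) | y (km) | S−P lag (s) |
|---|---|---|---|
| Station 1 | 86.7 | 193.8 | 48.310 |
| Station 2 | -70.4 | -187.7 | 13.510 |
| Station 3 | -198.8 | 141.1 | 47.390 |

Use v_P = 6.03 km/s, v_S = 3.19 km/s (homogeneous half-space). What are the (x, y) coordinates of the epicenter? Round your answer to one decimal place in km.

(-10.3, -118.7)

Distance from S−P lag: d = Δt · v_P v_S / (v_P − v_S) = Δt · (6.03·3.19)/(6.03−3.19) ≈ 6.7731·Δt.
So d_Station 1 = 327.21, d_Station 2 = 91.51, d_Station 3 = 320.98 km.
Circle about each station: (x − 86.7)² + (y − 193.8)² = 327.21²; (x + 70.4)² + (y + 187.7)² = 91.51²; (x + 198.8)² + (y − 141.1)² = 320.98².
Subtracting the Station 1 equation from the Station 2 and Station 3 equations removes the quadratic terms:
-314.2 x − 763.0 y = 93804.42
-571.0 x − 105.4 y = 18393.54
Solving the 2×2 system: x ≈ -10.3, y ≈ -118.7 km.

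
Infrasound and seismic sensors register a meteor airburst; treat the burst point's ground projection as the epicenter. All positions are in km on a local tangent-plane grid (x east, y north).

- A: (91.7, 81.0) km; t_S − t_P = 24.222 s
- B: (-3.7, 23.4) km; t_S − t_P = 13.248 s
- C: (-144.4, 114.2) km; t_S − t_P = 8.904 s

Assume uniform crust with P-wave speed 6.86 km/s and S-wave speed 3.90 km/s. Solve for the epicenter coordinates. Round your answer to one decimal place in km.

-122.7 km east, 36.7 km north

Distance from S−P lag: d = Δt · v_P v_S / (v_P − v_S) = Δt · (6.86·3.90)/(6.86−3.90) ≈ 9.0385·Δt.
So d_A = 218.93, d_B = 119.74, d_C = 80.48 km.
Circle about each station: (x − 91.7)² + (y − 81.0)² = 218.93²; (x + 3.7)² + (y − 23.4)² = 119.74²; (x + 144.4)² + (y − 114.2)² = 80.48².
Subtracting the A equation from the B and C equations removes the quadratic terms:
-190.8 x − 115.2 y = 19184.04
-472.2 x + 66.4 y = 60376.42
Solving the 2×2 system: x ≈ -122.7, y ≈ 36.7 km.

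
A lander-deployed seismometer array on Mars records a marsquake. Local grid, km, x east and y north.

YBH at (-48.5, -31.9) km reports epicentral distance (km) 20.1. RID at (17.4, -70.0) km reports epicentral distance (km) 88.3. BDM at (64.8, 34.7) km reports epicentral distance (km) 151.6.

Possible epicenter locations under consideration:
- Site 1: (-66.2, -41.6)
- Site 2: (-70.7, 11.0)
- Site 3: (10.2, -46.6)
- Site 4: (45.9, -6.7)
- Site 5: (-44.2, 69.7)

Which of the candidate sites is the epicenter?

Site 1

For each candidate, compare |candidate − station| to the reported distance:
Site 1: residuals YBH 0.1, RID 0.0, BDM 0.0 → max 0.1 km
Site 2: residuals YBH 28.2, RID 31.4, BDM 14.0 → max 31.4 km
Site 3: residuals YBH 40.4, RID 63.8, BDM 53.7 → max 63.8 km
Site 4: residuals YBH 77.6, RID 18.9, BDM 106.1 → max 106.1 km
Site 5: residuals YBH 81.6, RID 64.4, BDM 37.1 → max 81.6 km
Only Site 1 has all residuals ≈ 0.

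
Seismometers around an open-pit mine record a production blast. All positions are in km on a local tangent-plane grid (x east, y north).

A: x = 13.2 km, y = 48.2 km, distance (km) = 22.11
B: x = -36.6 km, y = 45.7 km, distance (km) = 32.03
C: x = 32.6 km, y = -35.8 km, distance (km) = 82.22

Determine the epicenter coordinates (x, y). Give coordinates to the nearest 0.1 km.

Circle about each station: (x − 13.2)² + (y − 48.2)² = 22.11²; (x + 36.6)² + (y − 45.7)² = 32.03²; (x − 32.6)² + (y + 35.8)² = 82.22².
Subtracting the A equation from the B and C equations removes the quadratic terms:
-99.6 x − 5.0 y = 393.50
38.8 x − 168.0 y = -6424.36
Solving the 2×2 system: x ≈ -5.8, y ≈ 36.9 km.

-5.8 km east, 36.9 km north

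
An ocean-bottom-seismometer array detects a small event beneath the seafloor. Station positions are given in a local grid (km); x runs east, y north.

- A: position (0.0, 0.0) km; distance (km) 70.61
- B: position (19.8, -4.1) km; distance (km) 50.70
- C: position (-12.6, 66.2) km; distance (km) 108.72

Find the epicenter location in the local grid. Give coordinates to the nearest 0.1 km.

Circle about each station: x² + y² = 70.61²; (x − 19.8)² + (y + 4.1)² = 50.70²; (x + 12.6)² + (y − 66.2)² = 108.72².
Subtracting the A equation from the B and C equations removes the quadratic terms:
39.6 x − 8.2 y = 2824.13
-25.2 x + 132.4 y = -2293.07
Solving the 2×2 system: x ≈ 70.5, y ≈ -3.9 km.

(70.5, -3.9)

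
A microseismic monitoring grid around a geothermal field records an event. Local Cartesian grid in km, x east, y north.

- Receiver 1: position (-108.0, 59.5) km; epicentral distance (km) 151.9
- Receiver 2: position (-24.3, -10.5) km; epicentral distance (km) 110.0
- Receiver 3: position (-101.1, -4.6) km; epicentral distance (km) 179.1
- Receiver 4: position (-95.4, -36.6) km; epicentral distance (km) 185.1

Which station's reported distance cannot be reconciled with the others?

Receiver 1

Solve using three stations at a time. Using Receiver 2, Receiver 3, Receiver 4 (subtract circle equations pairwise → linear system) gives (x, y) ≈ (71.3, 43.7).
Distances from that point to each station vs reported:
  Receiver 1: calculated 180.0 vs reported 151.9 → residual 28.1 km
  Receiver 2: calculated 109.9 vs reported 110.0 → residual 0.1 km
  Receiver 3: calculated 179.0 vs reported 179.1 → residual 0.1 km
  Receiver 4: calculated 185.0 vs reported 185.1 → residual 0.1 km
Receiver 2, Receiver 3, Receiver 4 are mutually consistent (residuals ≈ 0); Receiver 1 is off by 28.1 km.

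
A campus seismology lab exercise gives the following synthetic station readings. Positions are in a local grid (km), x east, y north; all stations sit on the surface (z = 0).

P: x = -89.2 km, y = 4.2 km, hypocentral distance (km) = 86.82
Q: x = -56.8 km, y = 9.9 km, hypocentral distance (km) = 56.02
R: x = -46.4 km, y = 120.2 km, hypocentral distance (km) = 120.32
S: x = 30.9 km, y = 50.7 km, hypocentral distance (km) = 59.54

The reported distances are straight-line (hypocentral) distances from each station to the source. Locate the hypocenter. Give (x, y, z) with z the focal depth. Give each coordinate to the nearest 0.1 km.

Each station gives a sphere (x−x_i)² + (y−y_i)² + z² = d_i² (stations at z=0).
Subtracting the P sphere from Q and R: z² cancels, leaving linear equations in x and y:
64.8 x + 11.4 y = -250.56
85.6 x + 232.0 y = 1687.53
Solving: x ≈ -5.504, y ≈ 9.304 km (keep extra digits for the depth step; rounded: -5.5, 9.3).
Then from the P sphere: z² = 86.82² − (x + 89.2)² − (y − 4.2)² with x = -5.504, y = 9.304, so z ≈ 22.509 ≈ 22.5 km.
Check against S (with the unrounded solution): distance 59.54 ≈ 59.54 km. ✓

x ≈ -5.5 km, y ≈ 9.3 km, depth ≈ 22.5 km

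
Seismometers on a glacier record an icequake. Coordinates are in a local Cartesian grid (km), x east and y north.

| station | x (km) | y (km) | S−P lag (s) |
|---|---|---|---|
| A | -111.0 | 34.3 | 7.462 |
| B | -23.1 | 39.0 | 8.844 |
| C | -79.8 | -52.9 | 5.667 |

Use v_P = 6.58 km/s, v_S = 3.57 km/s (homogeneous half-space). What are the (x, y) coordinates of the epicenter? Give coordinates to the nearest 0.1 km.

Distance from S−P lag: d = Δt · v_P v_S / (v_P − v_S) = Δt · (6.58·3.57)/(6.58−3.57) ≈ 7.8042·Δt.
So d_A = 58.23, d_B = 69.02, d_C = 44.23 km.
Circle about each station: (x + 111.0)² + (y − 34.3)² = 58.23²; (x + 23.1)² + (y − 39.0)² = 69.02²; (x + 79.8)² + (y + 52.9)² = 44.23².
Subtracting the A equation from the B and C equations removes the quadratic terms:
175.8 x + 9.4 y = -12815.91
62.4 x − 174.4 y = -2896.60
Solving the 2×2 system: x ≈ -72.4, y ≈ -9.3 km.

x ≈ -72.4 km, y ≈ -9.3 km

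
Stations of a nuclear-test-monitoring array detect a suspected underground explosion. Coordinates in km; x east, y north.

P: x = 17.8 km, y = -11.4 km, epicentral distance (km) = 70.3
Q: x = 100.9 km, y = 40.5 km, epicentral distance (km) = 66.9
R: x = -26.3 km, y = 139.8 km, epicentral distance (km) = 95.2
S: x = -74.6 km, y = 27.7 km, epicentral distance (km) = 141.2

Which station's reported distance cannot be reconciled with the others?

P

Solve using three stations at a time. Using Q, R, S (subtract circle equations pairwise → linear system) gives (x, y) ≈ (53.3, 87.5).
Distances from that point to each station vs reported:
  P: calculated 105.1 vs reported 70.3 → residual 34.8 km
  Q: calculated 66.9 vs reported 66.9 → residual 0.0 km
  R: calculated 95.2 vs reported 95.2 → residual 0.0 km
  S: calculated 141.2 vs reported 141.2 → residual 0.0 km
Q, R, S are mutually consistent (residuals ≈ 0); P is off by 34.8 km.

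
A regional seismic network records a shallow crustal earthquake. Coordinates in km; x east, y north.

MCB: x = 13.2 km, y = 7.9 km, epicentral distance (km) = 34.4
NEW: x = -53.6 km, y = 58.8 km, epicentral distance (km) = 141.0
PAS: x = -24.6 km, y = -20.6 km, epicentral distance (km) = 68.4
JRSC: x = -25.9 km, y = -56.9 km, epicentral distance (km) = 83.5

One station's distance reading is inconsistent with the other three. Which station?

Solve using three stations at a time. Using MCB, PAS, JRSC (subtract circle equations pairwise → linear system) gives (x, y) ≈ (43.0, -9.6).
Distances from that point to each station vs reported:
  MCB: calculated 34.5 vs reported 34.4 → residual 0.1 km
  NEW: calculated 118.4 vs reported 141.0 → residual 22.6 km
  PAS: calculated 68.5 vs reported 68.4 → residual 0.1 km
  JRSC: calculated 83.6 vs reported 83.5 → residual 0.1 km
MCB, PAS, JRSC are mutually consistent (residuals ≈ 0); NEW is off by 22.6 km.

NEW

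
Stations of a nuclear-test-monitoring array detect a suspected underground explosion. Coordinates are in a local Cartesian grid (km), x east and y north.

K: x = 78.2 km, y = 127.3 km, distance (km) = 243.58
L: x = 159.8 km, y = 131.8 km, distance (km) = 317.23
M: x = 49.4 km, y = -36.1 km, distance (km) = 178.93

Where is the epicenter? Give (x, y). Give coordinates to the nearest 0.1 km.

-126.7 km east, -4.4 km north

Circle about each station: (x − 78.2)² + (y − 127.3)² = 243.58²; (x − 159.8)² + (y − 131.8)² = 317.23²; (x − 49.4)² + (y + 36.1)² = 178.93².
Subtracting pairs of circle equations eliminates x²+y² and gives linear equations (the radical axes):
163.2 x + 9.0 y = -20716.91
-57.6 x − 326.8 y = 8738.31
Solving the 2×2 system: x ≈ -126.7, y ≈ -4.4 km.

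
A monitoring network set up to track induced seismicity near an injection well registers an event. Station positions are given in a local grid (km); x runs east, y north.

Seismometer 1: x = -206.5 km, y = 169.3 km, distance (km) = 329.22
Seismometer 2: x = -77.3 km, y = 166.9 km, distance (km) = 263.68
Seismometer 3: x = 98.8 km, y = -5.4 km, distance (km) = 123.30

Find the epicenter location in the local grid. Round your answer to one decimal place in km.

Circle about each station: (x + 206.5)² + (y − 169.3)² = 329.22²; (x + 77.3)² + (y − 166.9)² = 263.68²; (x − 98.8)² + (y + 5.4)² = 123.30².
Subtracting the Seismometer 1 equation from the Seismometer 2 and Seismometer 3 equations removes the quadratic terms:
258.4 x − 4.8 y = 1384.83
610.6 x − 349.4 y = 31668.78
Solving the 2×2 system: x ≈ 3.8, y ≈ -84.0 km.

x ≈ 3.8 km, y ≈ -84.0 km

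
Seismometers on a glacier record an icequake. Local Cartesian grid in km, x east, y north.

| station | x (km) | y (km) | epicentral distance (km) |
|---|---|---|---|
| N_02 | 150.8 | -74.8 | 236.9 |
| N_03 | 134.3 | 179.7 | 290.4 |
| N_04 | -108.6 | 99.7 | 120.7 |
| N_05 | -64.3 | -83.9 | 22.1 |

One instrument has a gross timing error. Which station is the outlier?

Solve using three stations at a time. Using N_02, N_03, N_04 (subtract circle equations pairwise → linear system) gives (x, y) ≈ (-79.0, -17.3).
Distances from that point to each station vs reported:
  N_02: calculated 236.9 vs reported 236.9 → residual 0.0 km
  N_03: calculated 290.4 vs reported 290.4 → residual 0.0 km
  N_04: calculated 120.7 vs reported 120.7 → residual 0.0 km
  N_05: calculated 68.2 vs reported 22.1 → residual 46.1 km
N_02, N_03, N_04 are mutually consistent (residuals ≈ 0); N_05 is off by 46.1 km.

N_05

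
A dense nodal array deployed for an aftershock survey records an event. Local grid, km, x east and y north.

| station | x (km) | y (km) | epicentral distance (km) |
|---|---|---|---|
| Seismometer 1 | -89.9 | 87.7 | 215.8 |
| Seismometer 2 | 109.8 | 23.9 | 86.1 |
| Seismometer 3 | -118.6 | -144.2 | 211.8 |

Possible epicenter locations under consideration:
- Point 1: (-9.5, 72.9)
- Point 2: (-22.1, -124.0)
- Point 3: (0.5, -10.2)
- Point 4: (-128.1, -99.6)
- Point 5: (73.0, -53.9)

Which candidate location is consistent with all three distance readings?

Point 5

For each candidate, compare |candidate − station| to the reported distance:
Point 1: residuals Seismometer 1 134.0, Seismometer 2 42.9, Seismometer 3 31.2 → max 134.0 km
Point 2: residuals Seismometer 1 6.5, Seismometer 2 112.1, Seismometer 3 113.2 → max 113.2 km
Point 3: residuals Seismometer 1 82.5, Seismometer 2 28.4, Seismometer 3 32.5 → max 82.5 km
Point 4: residuals Seismometer 1 24.6, Seismometer 2 181.9, Seismometer 3 166.2 → max 181.9 km
Point 5: residuals Seismometer 1 0.0, Seismometer 2 0.0, Seismometer 3 0.0 → max 0.0 km
Only Point 5 has all residuals ≈ 0.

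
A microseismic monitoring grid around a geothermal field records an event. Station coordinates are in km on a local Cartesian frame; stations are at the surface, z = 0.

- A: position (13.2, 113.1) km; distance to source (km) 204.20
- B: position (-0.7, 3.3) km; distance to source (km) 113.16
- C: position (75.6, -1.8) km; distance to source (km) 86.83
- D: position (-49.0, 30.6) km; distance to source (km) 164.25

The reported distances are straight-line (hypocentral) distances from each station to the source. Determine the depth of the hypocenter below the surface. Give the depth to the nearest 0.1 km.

depth ≈ 34.4 km

Each station gives a sphere (x−x_i)² + (y−y_i)² + z² = d_i² (stations at z=0).
Subtracting the A sphere from B and C: z² cancels, leaving linear equations in x and y:
-27.8 x − 219.6 y = 15937.98
124.8 x − 229.8 y = 26910.94
Solving: x ≈ 66.493, y ≈ -80.995 km (keep extra digits for the depth step; rounded: 66.5, -81.0).
Then from the A sphere: z² = 204.20² − (x − 13.2)² − (y − 113.1)² with x = 66.493, y = -80.995, so z ≈ 34.418 ≈ 34.4 km.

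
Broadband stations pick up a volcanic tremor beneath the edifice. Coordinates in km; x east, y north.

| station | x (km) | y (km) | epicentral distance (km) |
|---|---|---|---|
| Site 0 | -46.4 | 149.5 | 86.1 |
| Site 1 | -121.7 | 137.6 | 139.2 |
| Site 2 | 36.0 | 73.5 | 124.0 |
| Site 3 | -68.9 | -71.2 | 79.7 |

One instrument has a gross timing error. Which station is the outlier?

Site 0

Solve using three stations at a time. Using Site 1, Site 2, Site 3 (subtract circle equations pairwise → linear system) gives (x, y) ≈ (-69.6, 8.5).
Distances from that point to each station vs reported:
  Site 0: calculated 142.9 vs reported 86.1 → residual 56.8 km
  Site 1: calculated 139.2 vs reported 139.2 → residual 0.0 km
  Site 2: calculated 124.0 vs reported 124.0 → residual 0.0 km
  Site 3: calculated 79.7 vs reported 79.7 → residual 0.0 km
Site 1, Site 2, Site 3 are mutually consistent (residuals ≈ 0); Site 0 is off by 56.8 km.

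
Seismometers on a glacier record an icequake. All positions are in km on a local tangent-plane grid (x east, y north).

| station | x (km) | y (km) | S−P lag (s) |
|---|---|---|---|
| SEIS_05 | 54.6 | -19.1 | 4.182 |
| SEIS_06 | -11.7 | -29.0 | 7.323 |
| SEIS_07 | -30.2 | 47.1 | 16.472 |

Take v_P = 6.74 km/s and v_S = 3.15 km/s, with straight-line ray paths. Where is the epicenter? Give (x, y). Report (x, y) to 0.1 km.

Distance from S−P lag: d = Δt · v_P v_S / (v_P − v_S) = Δt · (6.74·3.15)/(6.74−3.15) ≈ 5.9139·Δt.
So d_SEIS_05 = 24.73, d_SEIS_06 = 43.31, d_SEIS_07 = 97.41 km.
Circle about each station: (x − 54.6)² + (y + 19.1)² = 24.73²; (x + 11.7)² + (y + 29.0)² = 43.31²; (x + 30.2)² + (y − 47.1)² = 97.41².
Subtracting the SEIS_05 equation from the SEIS_06 and SEIS_07 equations removes the quadratic terms:
-132.6 x − 19.8 y = -3632.26
-169.6 x + 132.4 y = -9092.66
Solving the 2×2 system: x ≈ 31.6, y ≈ -28.2 km.
Check against SEIS_05 (with the unrounded x, y): √((x − 54.6)²+(y + 19.1)²) = 24.73 ≈ 24.73 km. ✓

(31.6, -28.2)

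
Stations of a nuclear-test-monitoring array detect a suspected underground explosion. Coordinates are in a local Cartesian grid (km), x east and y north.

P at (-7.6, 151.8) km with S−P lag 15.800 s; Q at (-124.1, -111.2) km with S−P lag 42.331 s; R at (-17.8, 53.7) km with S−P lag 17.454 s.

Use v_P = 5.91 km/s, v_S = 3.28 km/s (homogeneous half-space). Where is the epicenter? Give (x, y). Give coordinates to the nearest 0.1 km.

(99.6, 106.3)

Distance from S−P lag: d = Δt · v_P v_S / (v_P − v_S) = Δt · (5.91·3.28)/(5.91−3.28) ≈ 7.3706·Δt.
So d_P = 116.46, d_Q = 312.01, d_R = 128.65 km.
Circle about each station: (x + 7.6)² + (y − 151.8)² = 116.46²; (x + 124.1)² + (y + 111.2)² = 312.01²; (x + 17.8)² + (y − 53.7)² = 128.65².
Subtracting pairs of circle equations eliminates x²+y² and gives linear equations (the radical axes):
-233.0 x − 526.0 y = -79122.06
-20.4 x − 196.2 y = -22888.36
Solving the 2×2 system: x ≈ 99.6, y ≈ 106.3 km.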